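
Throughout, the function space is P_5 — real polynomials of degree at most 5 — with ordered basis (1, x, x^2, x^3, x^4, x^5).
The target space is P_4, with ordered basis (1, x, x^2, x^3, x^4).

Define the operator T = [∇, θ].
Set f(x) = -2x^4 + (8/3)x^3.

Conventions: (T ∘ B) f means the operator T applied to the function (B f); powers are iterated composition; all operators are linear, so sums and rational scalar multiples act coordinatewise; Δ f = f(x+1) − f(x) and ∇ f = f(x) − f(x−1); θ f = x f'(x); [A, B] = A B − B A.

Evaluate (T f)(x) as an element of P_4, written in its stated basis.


g(x) = -8x^3 + 32x^2 - 40x + 16

θ f = -8x^4 + 8x^3
∇ θ f = -32x^3 + 72x^2 - 56x + 16
∇ f = -8x^3 + 20x^2 - 16x + 14/3
θ ∇ f = -24x^3 + 40x^2 - 16x
[∇, θ] f = -8x^3 + 32x^2 - 40x + 16


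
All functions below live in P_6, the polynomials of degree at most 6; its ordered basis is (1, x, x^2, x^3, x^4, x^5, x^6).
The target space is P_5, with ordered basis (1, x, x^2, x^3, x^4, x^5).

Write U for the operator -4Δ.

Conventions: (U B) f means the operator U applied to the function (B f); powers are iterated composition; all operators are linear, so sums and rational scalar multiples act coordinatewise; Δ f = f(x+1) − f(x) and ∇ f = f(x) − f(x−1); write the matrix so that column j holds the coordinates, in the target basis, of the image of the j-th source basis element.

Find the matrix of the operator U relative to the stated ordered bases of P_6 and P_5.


the matrix is [[0, -4, -4, -4, -4, -4, -4]; [0, 0, -8, -12, -16, -20, -24]; [0, 0, 0, -12, -24, -40, -60]; [0, 0, 0, 0, -16, -40, -80]; [0, 0, 0, 0, 0, -20, -60]; [0, 0, 0, 0, 0, 0, -24]] (rows listed top to bottom)

image of 1: 0
image of x: -4
image of x^2: -8x - 4
image of x^3: -12x^2 - 12x - 4
image of x^4: -16x^3 - 24x^2 - 16x - 4
image of x^5: -20x^4 - 40x^3 - 40x^2 - 20x - 4
image of x^6: -24x^5 - 60x^4 - 80x^3 - 60x^2 - 24x - 4
each image's coordinates form column j of the matrix


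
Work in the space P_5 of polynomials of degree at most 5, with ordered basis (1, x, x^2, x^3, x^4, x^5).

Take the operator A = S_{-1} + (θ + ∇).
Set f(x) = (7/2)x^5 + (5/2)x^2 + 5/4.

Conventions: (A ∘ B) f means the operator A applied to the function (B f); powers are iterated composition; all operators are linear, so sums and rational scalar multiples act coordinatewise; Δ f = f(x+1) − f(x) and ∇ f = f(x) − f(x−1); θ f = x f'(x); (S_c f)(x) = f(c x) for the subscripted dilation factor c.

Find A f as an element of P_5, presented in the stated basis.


the image equals g(x) = 14x^5 + (35/2)x^4 - 35x^3 + (85/2)x^2 - (25/2)x + 9/4

S_{-1} f = -(7/2)x^5 + (5/2)x^2 + 5/4
θ f = (35/2)x^5 + 5x^2
∇ f = (35/2)x^4 - 35x^3 + 35x^2 - (25/2)x + 1
(θ + ∇) f = (35/2)x^5 + (35/2)x^4 - 35x^3 + 40x^2 - (25/2)x + 1
(S_{-1} + (θ + ∇)) f = 14x^5 + (35/2)x^4 - 35x^3 + (85/2)x^2 - (25/2)x + 9/4


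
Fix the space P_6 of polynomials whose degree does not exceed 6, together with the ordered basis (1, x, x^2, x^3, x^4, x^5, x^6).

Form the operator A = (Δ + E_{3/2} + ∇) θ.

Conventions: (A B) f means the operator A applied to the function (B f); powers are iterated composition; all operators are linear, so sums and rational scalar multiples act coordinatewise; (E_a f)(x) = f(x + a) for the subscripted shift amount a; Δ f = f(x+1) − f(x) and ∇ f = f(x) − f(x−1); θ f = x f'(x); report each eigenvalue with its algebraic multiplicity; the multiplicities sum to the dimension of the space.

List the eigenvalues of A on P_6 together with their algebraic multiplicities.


image of 1: 0
image of x: x + 7/2
image of x^2: 2x^2 + 14x + 9/2
image of x^3: 3x^3 + (63/2)x^2 + (81/4)x + 129/8
image of x^4: 4x^4 + 56x^3 + 54x^2 + 86x + 81/4
image of x^5: 5x^5 + (175/2)x^4 + (225/2)x^3 + (1075/4)x^2 + (2025/16)x + 1535/32
image of x^6: 6x^6 + 126x^5 + (405/2)x^4 + 645x^3 + (3645/8)x^2 + (2763/8)x + 2187/32
the matrix is upper triangular; its diagonal is (0, 1, 2, 3, 4, 5, 6)
for a triangular matrix the eigenvalues are the diagonal entries, with algebraic multiplicity their repetition count

λ = 0 (multiplicity 1), λ = 1 (multiplicity 1), λ = 2 (multiplicity 1), λ = 3 (multiplicity 1), λ = 4 (multiplicity 1), λ = 5 (multiplicity 1), λ = 6 (multiplicity 1)


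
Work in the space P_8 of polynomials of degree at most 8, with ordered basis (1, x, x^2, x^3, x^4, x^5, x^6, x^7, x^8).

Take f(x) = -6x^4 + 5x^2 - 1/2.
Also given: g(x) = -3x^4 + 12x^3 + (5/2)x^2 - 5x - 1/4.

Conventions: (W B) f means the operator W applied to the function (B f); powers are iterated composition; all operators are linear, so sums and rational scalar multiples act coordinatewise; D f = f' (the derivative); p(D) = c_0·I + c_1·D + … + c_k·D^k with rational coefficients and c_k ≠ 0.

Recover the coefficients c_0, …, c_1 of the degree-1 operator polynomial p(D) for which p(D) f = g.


D^0 f = -6x^4 + 5x^2 - 1/2
D^1 f = -24x^3 + 10x
matching coefficients of g against c_0 f + c_1 Df + … from the top degree down determines the c_i
solution: c_0 = 1/2, c_1 = -1/2

p(D) = (1/2)·I − (1/2)·D, i.e. c_0 = 1/2, c_1 = -1/2


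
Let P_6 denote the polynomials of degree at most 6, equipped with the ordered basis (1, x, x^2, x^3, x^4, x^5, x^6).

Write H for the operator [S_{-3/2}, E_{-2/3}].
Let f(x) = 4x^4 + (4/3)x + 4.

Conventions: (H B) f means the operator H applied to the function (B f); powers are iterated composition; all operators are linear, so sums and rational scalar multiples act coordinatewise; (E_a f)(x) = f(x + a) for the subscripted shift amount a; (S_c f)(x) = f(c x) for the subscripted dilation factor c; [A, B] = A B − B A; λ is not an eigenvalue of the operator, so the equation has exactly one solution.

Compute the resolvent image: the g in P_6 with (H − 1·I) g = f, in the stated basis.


the image equals g(x) = -4x^4 - 90x^3 + (2085/2)x^2 + (89191/18)x - 706459/81

write g with unknown coordinates in the stated basis and equate coefficients in (H − 1·I) g = f
solving from the highest basis element down gives g = -4x^4 - 90x^3 + (2085/2)x^2 + (89191/18)x - 706459/81
check: H g = -90x^3 + (2085/2)x^2 + (89215/18)x - 706135/81
so H g − 1·g = 4x^4 + (4/3)x + 4 = f ✓


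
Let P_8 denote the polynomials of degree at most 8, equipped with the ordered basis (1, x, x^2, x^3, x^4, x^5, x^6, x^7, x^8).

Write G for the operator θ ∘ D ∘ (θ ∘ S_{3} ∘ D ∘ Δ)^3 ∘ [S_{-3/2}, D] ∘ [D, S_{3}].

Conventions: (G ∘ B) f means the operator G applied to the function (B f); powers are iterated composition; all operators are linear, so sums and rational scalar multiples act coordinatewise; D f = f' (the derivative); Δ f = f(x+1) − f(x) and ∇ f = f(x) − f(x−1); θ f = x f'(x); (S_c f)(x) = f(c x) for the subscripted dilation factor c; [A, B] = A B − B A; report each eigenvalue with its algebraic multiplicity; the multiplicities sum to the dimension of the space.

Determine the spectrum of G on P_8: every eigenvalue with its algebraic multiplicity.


λ = 0 (multiplicity 9)

image of 1: 0
image of x: 0
image of x^2: 0
image of x^3: 0
image of x^4: 0
image of x^5: 0
image of x^6: 0
image of x^7: 0
image of x^8: 0
the matrix is upper triangular; its diagonal is (0, 0, 0, 0, 0, 0, 0, 0, 0)
for a triangular matrix the eigenvalues are the diagonal entries, with algebraic multiplicity their repetition count


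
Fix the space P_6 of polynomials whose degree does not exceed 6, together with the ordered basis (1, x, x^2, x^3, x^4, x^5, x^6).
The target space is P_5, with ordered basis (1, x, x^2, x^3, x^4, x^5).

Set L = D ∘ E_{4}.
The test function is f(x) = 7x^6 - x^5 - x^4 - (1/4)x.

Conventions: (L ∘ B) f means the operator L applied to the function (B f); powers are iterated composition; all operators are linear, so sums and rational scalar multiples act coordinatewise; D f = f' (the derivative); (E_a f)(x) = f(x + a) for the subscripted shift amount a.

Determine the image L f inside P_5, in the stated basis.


E_{4} f = 7x^6 + 167x^5 + 1659x^4 + 8784x^3 + 26144x^2 + (165887/4)x + 27391
D E_{4} f = 42x^5 + 835x^4 + 6636x^3 + 26352x^2 + 52288x + 165887/4

the result is g(x) = 42x^5 + 835x^4 + 6636x^3 + 26352x^2 + 52288x + 165887/4


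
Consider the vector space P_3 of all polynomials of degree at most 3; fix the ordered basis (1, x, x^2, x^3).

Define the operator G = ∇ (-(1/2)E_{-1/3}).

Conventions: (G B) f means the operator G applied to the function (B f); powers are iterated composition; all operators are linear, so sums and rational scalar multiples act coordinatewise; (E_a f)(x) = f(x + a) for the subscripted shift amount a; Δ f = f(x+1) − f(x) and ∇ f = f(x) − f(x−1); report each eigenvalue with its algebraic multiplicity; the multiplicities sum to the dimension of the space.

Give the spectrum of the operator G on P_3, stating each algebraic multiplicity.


image of 1: 0
image of x: -1/2
image of x^2: -x + 5/6
image of x^3: -(3/2)x^2 + (5/2)x - 7/6
the matrix is upper triangular; its diagonal is (0, 0, 0, 0)
for a triangular matrix the eigenvalues are the diagonal entries, with algebraic multiplicity their repetition count

λ = 0 (multiplicity 4)


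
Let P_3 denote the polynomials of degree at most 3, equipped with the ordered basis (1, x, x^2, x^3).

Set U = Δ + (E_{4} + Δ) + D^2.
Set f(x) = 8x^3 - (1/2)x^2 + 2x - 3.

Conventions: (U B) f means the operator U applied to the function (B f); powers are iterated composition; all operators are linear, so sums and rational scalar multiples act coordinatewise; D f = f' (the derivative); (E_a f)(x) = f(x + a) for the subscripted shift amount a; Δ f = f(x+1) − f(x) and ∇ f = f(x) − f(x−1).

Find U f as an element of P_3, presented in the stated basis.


the image equals g(x) = 8x^3 + (287/2)x^2 + 476x + 527

Δ f = 24x^2 + 23x + 19/2
E_{4} f = 8x^3 + (191/2)x^2 + 382x + 509
Δ f = 24x^2 + 23x + 19/2
(E_{4} + Δ) f = 8x^3 + (239/2)x^2 + 405x + 1037/2
D f = 24x^2 - x + 2
D D f = 48x - 1
(Δ + (E_{4} + Δ) + D^2) f = 8x^3 + (287/2)x^2 + 476x + 527


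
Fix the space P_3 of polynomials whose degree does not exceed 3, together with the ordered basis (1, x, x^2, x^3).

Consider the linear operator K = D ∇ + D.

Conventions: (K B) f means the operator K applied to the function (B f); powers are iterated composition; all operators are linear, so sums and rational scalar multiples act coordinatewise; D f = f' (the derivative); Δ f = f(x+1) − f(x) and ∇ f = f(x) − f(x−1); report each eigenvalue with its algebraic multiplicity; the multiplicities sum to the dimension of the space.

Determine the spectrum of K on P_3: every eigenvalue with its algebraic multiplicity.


image of 1: 0
image of x: 1
image of x^2: 2x + 2
image of x^3: 3x^2 + 6x - 3
the matrix is upper triangular; its diagonal is (0, 0, 0, 0)
for a triangular matrix the eigenvalues are the diagonal entries, with algebraic multiplicity their repetition count

λ = 0 (multiplicity 4)


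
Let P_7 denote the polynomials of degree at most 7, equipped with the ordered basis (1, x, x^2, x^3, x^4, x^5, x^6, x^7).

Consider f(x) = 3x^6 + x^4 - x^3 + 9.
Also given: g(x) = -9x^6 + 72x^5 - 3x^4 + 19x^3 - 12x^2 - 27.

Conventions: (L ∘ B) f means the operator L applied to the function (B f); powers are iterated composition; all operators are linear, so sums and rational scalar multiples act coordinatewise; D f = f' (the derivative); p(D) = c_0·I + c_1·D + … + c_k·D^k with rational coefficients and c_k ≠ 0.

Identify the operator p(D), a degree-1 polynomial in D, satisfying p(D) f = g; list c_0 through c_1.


D^0 f = 3x^6 + x^4 - x^3 + 9
D^1 f = 18x^5 + 4x^3 - 3x^2
matching coefficients of g against c_0 f + c_1 Df + … from the top degree down determines the c_i
solution: c_0 = -3, c_1 = 4

c_0 = -3, c_1 = 4


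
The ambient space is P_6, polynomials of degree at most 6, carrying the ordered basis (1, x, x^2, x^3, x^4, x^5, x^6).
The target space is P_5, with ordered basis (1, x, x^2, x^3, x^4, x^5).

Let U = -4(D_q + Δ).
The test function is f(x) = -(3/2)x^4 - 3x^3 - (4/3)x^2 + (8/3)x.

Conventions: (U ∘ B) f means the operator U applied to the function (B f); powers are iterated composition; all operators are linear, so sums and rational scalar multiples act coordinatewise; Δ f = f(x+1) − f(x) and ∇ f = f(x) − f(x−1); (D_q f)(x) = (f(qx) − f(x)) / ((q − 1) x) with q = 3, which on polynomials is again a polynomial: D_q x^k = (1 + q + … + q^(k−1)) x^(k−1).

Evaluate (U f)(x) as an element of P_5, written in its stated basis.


the image equals g(x) = 264x^3 + 228x^2 + 92x + 2

D_q f = -60x^3 - 39x^2 - (16/3)x + 8/3
Δ f = -6x^3 - 18x^2 - (53/3)x - 19/6
(D_q + Δ) f = -66x^3 - 57x^2 - 23x - 1/2
(-4(D_q + Δ)) f = 264x^3 + 228x^2 + 92x + 2


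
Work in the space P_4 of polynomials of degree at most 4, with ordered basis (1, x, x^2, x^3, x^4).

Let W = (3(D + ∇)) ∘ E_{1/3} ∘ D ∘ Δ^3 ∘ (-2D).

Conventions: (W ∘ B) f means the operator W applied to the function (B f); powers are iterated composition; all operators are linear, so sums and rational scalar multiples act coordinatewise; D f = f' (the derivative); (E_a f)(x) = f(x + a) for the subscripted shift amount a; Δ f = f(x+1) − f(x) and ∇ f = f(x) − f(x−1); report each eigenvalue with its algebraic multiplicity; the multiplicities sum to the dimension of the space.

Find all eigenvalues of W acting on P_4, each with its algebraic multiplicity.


image of 1: 0
image of x: 0
image of x^2: 0
image of x^3: 0
image of x^4: 0
the matrix is upper triangular; its diagonal is (0, 0, 0, 0, 0)
for a triangular matrix the eigenvalues are the diagonal entries, with algebraic multiplicity their repetition count

λ = 0 (multiplicity 5)


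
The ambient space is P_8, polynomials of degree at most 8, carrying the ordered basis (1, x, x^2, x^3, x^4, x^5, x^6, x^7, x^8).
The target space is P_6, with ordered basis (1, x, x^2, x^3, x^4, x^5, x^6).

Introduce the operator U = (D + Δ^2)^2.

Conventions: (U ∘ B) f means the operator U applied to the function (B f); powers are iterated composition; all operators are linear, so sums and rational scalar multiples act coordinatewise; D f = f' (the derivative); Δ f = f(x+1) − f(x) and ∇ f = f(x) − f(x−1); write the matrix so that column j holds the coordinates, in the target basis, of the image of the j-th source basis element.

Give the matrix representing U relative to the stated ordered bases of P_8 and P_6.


the matrix is [[0, 0, 2, 12, 72, 380, 1920, 9268, 42840]; [0, 0, 0, 6, 48, 360, 2280, 13440, 74144]; [0, 0, 0, 0, 12, 120, 1080, 7980, 53760]; [0, 0, 0, 0, 0, 20, 240, 2520, 21280]; [0, 0, 0, 0, 0, 0, 30, 420, 5040]; [0, 0, 0, 0, 0, 0, 0, 42, 672]; [0, 0, 0, 0, 0, 0, 0, 0, 56]] (rows listed top to bottom)

image of 1: 0
image of x: 0
image of x^2: 2
image of x^3: 6x + 12
image of x^4: 12x^2 + 48x + 72
image of x^5: 20x^3 + 120x^2 + 360x + 380
image of x^6: 30x^4 + 240x^3 + 1080x^2 + 2280x + 1920
image of x^7: 42x^5 + 420x^4 + 2520x^3 + 7980x^2 + 13440x + 9268
image of x^8: 56x^6 + 672x^5 + 5040x^4 + 21280x^3 + 53760x^2 + 74144x + 42840
each image's coordinates form column j of the matrix


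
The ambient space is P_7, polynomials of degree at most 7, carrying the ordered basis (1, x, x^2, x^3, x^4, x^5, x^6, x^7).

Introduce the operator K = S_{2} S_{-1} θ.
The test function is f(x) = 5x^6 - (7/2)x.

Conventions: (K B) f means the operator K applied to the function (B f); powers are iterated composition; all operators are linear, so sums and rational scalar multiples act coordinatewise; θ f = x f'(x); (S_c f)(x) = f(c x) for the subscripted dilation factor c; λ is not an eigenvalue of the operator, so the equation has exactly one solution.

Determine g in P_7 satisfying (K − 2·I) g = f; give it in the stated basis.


write g with unknown coordinates in the stated basis and equate coefficients in (K − 2·I) g = f
solving from the highest basis element down gives g = (5/382)x^6 + (7/8)x
check: K g = (960/191)x^6 - (7/4)x
so K g − 2·g = 5x^6 - (7/2)x = f ✓

g(x) = (5/382)x^6 + (7/8)x


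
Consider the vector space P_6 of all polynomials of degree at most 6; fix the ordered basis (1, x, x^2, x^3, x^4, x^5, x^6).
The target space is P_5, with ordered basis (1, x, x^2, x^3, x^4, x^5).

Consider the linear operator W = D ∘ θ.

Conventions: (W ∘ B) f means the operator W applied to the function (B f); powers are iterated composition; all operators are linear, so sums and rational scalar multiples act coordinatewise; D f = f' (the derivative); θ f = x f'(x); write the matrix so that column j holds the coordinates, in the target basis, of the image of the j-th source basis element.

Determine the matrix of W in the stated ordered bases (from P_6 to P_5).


image of 1: 0
image of x: 1
image of x^2: 4x
image of x^3: 9x^2
image of x^4: 16x^3
image of x^5: 25x^4
image of x^6: 36x^5
each image's coordinates form column j of the matrix

the matrix is [[0, 1, 0, 0, 0, 0, 0]; [0, 0, 4, 0, 0, 0, 0]; [0, 0, 0, 9, 0, 0, 0]; [0, 0, 0, 0, 16, 0, 0]; [0, 0, 0, 0, 0, 25, 0]; [0, 0, 0, 0, 0, 0, 36]] (rows listed top to bottom)


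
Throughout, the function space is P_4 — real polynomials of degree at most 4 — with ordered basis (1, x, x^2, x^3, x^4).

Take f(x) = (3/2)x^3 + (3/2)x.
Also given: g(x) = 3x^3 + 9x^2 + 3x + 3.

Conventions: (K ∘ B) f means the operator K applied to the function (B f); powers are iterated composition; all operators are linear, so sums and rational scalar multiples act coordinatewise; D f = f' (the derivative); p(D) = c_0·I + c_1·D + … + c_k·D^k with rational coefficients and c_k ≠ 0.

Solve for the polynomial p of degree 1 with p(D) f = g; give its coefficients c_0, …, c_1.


D^0 f = (3/2)x^3 + (3/2)x
D^1 f = (9/2)x^2 + 3/2
matching coefficients of g against c_0 f + c_1 Df + … from the top degree down determines the c_i
solution: c_0 = 2, c_1 = 2

p(D) = 2·I + 2·D, i.e. c_0 = 2, c_1 = 2


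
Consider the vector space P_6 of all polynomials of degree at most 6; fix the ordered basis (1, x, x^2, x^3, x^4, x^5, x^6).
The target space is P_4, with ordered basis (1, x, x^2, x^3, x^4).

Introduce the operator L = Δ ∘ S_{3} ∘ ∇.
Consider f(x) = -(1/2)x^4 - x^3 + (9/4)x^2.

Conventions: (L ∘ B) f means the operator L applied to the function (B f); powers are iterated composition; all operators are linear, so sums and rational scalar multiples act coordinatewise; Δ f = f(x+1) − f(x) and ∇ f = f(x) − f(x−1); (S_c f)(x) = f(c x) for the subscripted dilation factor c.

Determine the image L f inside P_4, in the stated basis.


∇ f = -2x^3 + (11/2)x - 11/4
S_{3} ∇ f = -54x^3 + (33/2)x - 11/4
Δ S_{3} ∇ f = -162x^2 - 162x - 75/2

the result is g(x) = -162x^2 - 162x - 75/2


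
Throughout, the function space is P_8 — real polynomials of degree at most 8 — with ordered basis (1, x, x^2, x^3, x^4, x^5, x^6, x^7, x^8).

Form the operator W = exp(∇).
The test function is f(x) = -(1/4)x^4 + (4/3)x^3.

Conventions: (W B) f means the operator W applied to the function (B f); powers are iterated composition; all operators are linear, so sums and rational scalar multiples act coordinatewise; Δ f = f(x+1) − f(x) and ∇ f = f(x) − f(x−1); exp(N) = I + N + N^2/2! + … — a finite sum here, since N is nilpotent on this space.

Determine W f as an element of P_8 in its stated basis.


order-1 term: -x^3 + (11/2)x^2 - 5x + 19/12
order-2 term: -(3/2)x^2 + 7x - 23/4
order-3 term: -x + 17/6
order-4 term: -1/4
the series for exp(∇) f terminates at order 4
exp(∇) f = -(1/4)x^4 + (1/3)x^3 + 4x^2 + x - 19/12

the image equals g(x) = -(1/4)x^4 + (1/3)x^3 + 4x^2 + x - 19/12


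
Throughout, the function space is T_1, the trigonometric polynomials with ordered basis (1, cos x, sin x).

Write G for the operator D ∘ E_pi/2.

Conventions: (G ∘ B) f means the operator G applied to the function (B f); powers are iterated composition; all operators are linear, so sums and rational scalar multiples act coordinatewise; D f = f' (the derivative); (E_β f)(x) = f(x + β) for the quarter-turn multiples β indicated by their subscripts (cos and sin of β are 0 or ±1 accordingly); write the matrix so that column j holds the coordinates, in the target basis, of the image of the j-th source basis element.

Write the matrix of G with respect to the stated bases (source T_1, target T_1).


image of 1: 0
image of cos x: -cos x
image of sin x: -sin x
each image's coordinates form column j of the matrix

the matrix is [[0, 0, 0]; [0, -1, 0]; [0, 0, -1]] (rows listed top to bottom)


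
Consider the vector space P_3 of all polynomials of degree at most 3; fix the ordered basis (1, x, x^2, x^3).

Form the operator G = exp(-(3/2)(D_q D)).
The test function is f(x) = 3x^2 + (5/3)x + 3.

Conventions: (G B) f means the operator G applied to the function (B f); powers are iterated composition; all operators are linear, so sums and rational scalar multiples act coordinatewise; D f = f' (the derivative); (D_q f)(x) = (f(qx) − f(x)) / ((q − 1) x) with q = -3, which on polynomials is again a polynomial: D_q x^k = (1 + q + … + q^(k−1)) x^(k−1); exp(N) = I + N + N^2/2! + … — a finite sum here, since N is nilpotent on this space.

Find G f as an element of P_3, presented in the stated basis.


order-1 term: -9
the series for exp(-(3/2)(D_q D)) f terminates at order 1
exp(-(3/2)(D_q D)) f = 3x^2 + (5/3)x - 6

g(x) = 3x^2 + (5/3)x - 6


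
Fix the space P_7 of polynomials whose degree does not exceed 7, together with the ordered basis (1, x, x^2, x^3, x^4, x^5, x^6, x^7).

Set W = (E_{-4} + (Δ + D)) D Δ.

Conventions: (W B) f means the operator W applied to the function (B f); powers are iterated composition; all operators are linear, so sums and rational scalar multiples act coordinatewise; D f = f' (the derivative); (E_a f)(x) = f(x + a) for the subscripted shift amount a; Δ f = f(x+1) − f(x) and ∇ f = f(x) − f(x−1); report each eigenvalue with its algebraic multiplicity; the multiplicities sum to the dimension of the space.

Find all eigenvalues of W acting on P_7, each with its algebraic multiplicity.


image of 1: 0
image of x: 0
image of x^2: 2
image of x^3: 6x - 9
image of x^4: 12x^2 - 36x + 184
image of x^5: 20x^3 - 90x^2 + 920x - 785
image of x^6: 30x^4 - 180x^3 + 2760x^2 - 4710x + 4896
image of x^7: 42x^5 - 315x^4 + 6440x^3 - 16485x^2 + 34272x - 23093
the matrix is upper triangular; its diagonal is (0, 0, 0, 0, 0, 0, 0, 0)
for a triangular matrix the eigenvalues are the diagonal entries, with algebraic multiplicity their repetition count

λ = 0 (multiplicity 8)


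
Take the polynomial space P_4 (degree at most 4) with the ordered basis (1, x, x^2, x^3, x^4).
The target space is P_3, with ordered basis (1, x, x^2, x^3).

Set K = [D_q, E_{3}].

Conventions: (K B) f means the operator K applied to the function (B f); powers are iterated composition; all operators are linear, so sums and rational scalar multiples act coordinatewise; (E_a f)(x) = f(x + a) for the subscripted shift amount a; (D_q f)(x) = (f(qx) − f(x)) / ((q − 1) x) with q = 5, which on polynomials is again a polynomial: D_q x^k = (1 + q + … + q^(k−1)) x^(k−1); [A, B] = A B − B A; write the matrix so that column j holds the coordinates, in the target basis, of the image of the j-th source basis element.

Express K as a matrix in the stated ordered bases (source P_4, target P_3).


image of 1: 0
image of x: 0
image of x^2: -12
image of x^3: -132x - 252
image of x^4: -1032x^2 - 3888x - 4104
each image's coordinates form column j of the matrix

the matrix is [[0, 0, -12, -252, -4104]; [0, 0, 0, -132, -3888]; [0, 0, 0, 0, -1032]; [0, 0, 0, 0, 0]] (rows listed top to bottom)


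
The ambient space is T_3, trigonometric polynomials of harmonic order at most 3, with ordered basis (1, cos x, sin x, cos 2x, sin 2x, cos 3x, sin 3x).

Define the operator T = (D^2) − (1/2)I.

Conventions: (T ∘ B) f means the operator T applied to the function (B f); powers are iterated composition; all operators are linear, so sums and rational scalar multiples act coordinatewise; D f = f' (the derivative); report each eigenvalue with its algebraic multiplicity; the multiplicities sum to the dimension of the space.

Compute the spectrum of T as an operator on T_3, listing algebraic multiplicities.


image of 1: -1/2
image of cos x: -(3/2)cos x
image of sin x: -(3/2)sin x
image of cos 2x: -(9/2)cos 2x
image of sin 2x: -(9/2)sin 2x
image of cos 3x: -(19/2)cos 3x
image of sin 3x: -(19/2)sin 3x
the matrix is diagonal; its diagonal is (-1/2, -3/2, -3/2, -9/2, -9/2, -19/2, -19/2)
for a triangular matrix the eigenvalues are the diagonal entries, with algebraic multiplicity their repetition count

λ = -19/2 (multiplicity 2), λ = -9/2 (multiplicity 2), λ = -3/2 (multiplicity 2), λ = -1/2 (multiplicity 1)


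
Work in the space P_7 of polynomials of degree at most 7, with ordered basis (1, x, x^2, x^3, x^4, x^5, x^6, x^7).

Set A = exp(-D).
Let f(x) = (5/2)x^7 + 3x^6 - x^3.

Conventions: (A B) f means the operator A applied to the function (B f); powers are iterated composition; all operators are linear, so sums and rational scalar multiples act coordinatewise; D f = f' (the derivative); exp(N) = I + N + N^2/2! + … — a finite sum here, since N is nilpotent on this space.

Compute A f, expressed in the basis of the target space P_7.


order-1 term: -(35/2)x^6 - 18x^5 + 3x^2
order-2 term: (105/2)x^5 + 45x^4 - 3x
order-3 term: -(175/2)x^4 - 60x^3 + 1
order-4 term: (175/2)x^3 + 45x^2
order-5 term: -(105/2)x^2 - 18x
order-6 term: (35/2)x + 3
order-7 term: -5/2
the series for exp(-D) f terminates at order 7
exp(-D) f = (5/2)x^7 - (29/2)x^6 + (69/2)x^5 - (85/2)x^4 + (53/2)x^3 - (9/2)x^2 - (7/2)x + 3/2

the image equals g(x) = (5/2)x^7 - (29/2)x^6 + (69/2)x^5 - (85/2)x^4 + (53/2)x^3 - (9/2)x^2 - (7/2)x + 3/2


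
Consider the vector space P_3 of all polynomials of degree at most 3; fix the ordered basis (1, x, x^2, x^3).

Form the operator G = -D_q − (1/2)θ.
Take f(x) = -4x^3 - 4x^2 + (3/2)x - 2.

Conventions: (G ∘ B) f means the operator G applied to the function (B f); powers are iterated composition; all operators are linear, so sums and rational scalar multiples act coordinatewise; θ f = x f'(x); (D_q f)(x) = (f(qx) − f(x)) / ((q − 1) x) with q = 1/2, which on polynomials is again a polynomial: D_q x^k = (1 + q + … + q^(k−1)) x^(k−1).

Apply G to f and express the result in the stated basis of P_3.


D_q f = -7x^2 - 6x + 3/2
(-D_q) f = 7x^2 + 6x - 3/2
θ f = -12x^3 - 8x^2 + (3/2)x
(-(1/2)θ) f = 6x^3 + 4x^2 - (3/4)x
(-D_q − (1/2)θ) f = 6x^3 + 11x^2 + (21/4)x - 3/2

the result is g(x) = 6x^3 + 11x^2 + (21/4)x - 3/2


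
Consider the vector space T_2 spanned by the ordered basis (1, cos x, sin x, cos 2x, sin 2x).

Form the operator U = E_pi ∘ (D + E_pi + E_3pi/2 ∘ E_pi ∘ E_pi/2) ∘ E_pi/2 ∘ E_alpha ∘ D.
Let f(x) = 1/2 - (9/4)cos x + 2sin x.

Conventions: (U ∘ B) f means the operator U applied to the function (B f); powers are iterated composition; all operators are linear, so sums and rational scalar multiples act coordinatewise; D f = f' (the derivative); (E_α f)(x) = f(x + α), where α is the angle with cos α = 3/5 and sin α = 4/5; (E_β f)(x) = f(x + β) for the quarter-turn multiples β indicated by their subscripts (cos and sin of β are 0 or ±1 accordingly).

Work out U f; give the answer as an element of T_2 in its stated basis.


D f = 2cos x + (9/4)sin x
E_alpha D f = 3cos x - (1/4)sin x
E_pi/2 E_alpha D f = -(1/4)cos x - 3sin x
D (E_pi/2 ∘ E_alpha ∘ D) f = -3cos x + (1/4)sin x
E_pi (E_pi/2 ∘ E_alpha ∘ D) f = (1/4)cos x + 3sin x
E_pi/2 (E_pi/2 ∘ E_alpha ∘ D) f = -3cos x + (1/4)sin x
E_pi E_pi/2 (E_pi/2 ∘ E_alpha ∘ D) f = 3cos x - (1/4)sin x
E_3pi/2 E_pi E_pi/2 (E_pi/2 ∘ E_alpha ∘ D) f = (1/4)cos x + 3sin x
(D + E_pi + E_3pi/2 ∘ E_pi ∘ E_pi/2) (E_pi/2 ∘ E_alpha ∘ D) f = -(5/2)cos x + (25/4)sin x
E_pi (D + E_pi + E_3pi/2 ∘ E_pi ∘ E_pi/2) (E_pi/2 ∘ E_alpha ∘ D) f = (5/2)cos x - (25/4)sin x

the image equals g(x) = (5/2)cos x - (25/4)sin x


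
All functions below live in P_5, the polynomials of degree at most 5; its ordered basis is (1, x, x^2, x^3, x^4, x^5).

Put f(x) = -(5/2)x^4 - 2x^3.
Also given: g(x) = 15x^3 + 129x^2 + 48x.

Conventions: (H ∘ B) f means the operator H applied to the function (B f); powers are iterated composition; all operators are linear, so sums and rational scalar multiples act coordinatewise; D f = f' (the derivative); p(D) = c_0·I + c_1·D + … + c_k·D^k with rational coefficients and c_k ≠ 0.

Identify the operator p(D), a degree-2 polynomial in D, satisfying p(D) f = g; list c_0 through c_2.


D^0 f = -(5/2)x^4 - 2x^3
D^1 f = -10x^3 - 6x^2
D^2 f = -30x^2 - 12x
matching coefficients of g against c_0 f + c_1 Df + … from the top degree down determines the c_i
solution: c_0 = 0, c_1 = -3/2, c_2 = -4

p(D) = -(3/2)·D − 4·D^2, i.e. c_0 = 0, c_1 = -3/2, c_2 = -4


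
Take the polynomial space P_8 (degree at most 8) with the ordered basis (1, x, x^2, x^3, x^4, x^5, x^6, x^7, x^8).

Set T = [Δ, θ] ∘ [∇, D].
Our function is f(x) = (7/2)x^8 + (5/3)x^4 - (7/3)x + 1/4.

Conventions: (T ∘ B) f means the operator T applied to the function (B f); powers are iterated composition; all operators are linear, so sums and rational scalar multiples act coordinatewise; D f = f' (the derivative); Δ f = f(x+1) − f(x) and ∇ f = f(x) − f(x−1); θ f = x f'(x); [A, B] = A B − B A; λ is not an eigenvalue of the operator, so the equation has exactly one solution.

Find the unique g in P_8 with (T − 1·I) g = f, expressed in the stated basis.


write g with unknown coordinates in the stated basis and equate coefficients in (T − 1·I) g = f
solving from the highest basis element down gives g = -(7/2)x^8 - (5/3)x^4 + (7/3)x - 1/4
check: T g = 0
so T g − 1·g = (7/2)x^8 + (5/3)x^4 - (7/3)x + 1/4 = f ✓

g(x) = -(7/2)x^8 - (5/3)x^4 + (7/3)x - 1/4


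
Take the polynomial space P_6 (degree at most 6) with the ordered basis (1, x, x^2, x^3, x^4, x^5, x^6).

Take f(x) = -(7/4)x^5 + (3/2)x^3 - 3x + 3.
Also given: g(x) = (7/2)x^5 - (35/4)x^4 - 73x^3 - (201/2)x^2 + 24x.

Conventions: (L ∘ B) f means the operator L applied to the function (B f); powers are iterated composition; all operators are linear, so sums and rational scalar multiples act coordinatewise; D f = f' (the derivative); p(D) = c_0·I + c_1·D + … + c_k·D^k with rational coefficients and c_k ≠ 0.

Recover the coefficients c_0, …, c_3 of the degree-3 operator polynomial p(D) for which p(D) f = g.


p(D) = -2·I + D + 2·D^2 + D^3, i.e. c_0 = -2, c_1 = 1, c_2 = 2, c_3 = 1

D^0 f = -(7/4)x^5 + (3/2)x^3 - 3x + 3
D^1 f = -(35/4)x^4 + (9/2)x^2 - 3
D^2 f = -35x^3 + 9x
D^3 f = -105x^2 + 9
matching coefficients of g against c_0 f + c_1 Df + … from the top degree down determines the c_i
solution: c_0 = -2, c_1 = 1, c_2 = 2, c_3 = 1


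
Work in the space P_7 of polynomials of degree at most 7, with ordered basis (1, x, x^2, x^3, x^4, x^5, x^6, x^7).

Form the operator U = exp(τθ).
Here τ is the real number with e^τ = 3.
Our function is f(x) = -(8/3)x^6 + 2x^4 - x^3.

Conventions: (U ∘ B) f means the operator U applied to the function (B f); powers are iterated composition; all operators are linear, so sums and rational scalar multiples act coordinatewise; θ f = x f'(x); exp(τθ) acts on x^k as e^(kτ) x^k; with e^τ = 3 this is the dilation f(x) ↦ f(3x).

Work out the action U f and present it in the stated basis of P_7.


g(x) = -1944x^6 + 162x^4 - 27x^3

exp(τθ) x^k = e^(kτ) x^k; with e^τ = 3 this sends x^k to 3^k x^k
x^3 ↦ 27 x^3
x^4 ↦ 81 x^4
x^6 ↦ 729 x^6
applying this coordinatewise to f: exp(τθ) f = -1944x^6 + 162x^4 - 27x^3


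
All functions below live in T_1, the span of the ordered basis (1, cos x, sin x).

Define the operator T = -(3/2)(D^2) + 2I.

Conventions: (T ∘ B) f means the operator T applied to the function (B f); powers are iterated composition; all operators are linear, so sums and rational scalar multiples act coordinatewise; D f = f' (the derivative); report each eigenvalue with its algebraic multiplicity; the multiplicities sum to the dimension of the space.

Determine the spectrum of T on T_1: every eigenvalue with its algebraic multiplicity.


λ = 2 (multiplicity 1), λ = 7/2 (multiplicity 2)

image of 1: 2
image of cos x: (7/2)cos x
image of sin x: (7/2)sin x
the matrix is diagonal; its diagonal is (2, 7/2, 7/2)
for a triangular matrix the eigenvalues are the diagonal entries, with algebraic multiplicity their repetition count


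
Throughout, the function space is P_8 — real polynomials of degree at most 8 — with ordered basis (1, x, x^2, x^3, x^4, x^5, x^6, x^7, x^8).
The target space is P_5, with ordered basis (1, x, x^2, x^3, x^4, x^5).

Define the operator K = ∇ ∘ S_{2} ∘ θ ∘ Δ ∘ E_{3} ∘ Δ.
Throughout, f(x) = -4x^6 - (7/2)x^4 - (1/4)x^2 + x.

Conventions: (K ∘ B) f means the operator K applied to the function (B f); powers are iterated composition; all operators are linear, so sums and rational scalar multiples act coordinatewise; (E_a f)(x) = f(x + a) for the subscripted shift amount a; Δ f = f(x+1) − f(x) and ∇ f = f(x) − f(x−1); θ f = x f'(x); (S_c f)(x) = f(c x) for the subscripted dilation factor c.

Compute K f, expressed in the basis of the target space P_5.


Δ f = -24x^5 - 60x^4 - 94x^3 - 81x^2 - (77/2)x - 27/4
E_{3} Δ f = -24x^5 - 420x^4 - 2974x^3 - 10647x^2 - (38525/2)x - 56325/4
Δ E_{3} Δ f = -120x^4 - 1920x^3 - 11682x^2 - 32016x - 66655/2
θ (Δ ∘ E_{3} ∘ Δ) f = -480x^4 - 5760x^3 - 23364x^2 - 32016x
S_{2} θ (Δ ∘ E_{3} ∘ Δ) f = -7680x^4 - 46080x^3 - 93456x^2 - 64032x
∇ S_{2} θ (Δ ∘ E_{3} ∘ Δ) f = -30720x^3 - 92160x^2 - 79392x - 8976

g(x) = -30720x^3 - 92160x^2 - 79392x - 8976


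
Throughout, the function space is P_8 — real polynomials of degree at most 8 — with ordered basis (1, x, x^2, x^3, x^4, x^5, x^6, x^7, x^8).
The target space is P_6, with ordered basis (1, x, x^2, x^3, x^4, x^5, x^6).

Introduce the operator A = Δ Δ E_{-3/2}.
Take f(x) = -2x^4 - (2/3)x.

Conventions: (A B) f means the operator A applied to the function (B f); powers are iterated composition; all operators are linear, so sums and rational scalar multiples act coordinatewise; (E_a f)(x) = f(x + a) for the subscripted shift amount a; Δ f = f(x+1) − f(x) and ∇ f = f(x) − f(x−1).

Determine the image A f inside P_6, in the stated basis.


E_{-3/2} f = -2x^4 + 12x^3 - 27x^2 + (79/3)x - 73/8
Δ E_{-3/2} f = -8x^3 + 24x^2 - 26x + 28/3
Δ Δ E_{-3/2} f = -24x^2 + 24x - 10

the image equals g(x) = -24x^2 + 24x - 10


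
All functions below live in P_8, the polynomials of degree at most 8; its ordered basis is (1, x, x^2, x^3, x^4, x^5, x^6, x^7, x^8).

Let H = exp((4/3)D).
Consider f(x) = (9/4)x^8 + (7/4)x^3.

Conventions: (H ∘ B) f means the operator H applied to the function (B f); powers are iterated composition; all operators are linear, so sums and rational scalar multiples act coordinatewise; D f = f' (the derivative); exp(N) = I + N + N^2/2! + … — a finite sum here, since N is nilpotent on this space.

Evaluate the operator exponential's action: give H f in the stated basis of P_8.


order-1 term: 24x^7 + 7x^2
order-2 term: 112x^6 + (28/3)x
order-3 term: (896/3)x^5 + 112/27
order-4 term: (4480/9)x^4
order-5 term: (14336/27)x^3
order-6 term: (28672/81)x^2
order-7 term: (32768/243)x
order-8 term: 16384/729
the series for exp((4/3)D) f terminates at order 8
exp((4/3)D) f = (9/4)x^8 + 24x^7 + 112x^6 + (896/3)x^5 + (4480/9)x^4 + (57533/108)x^3 + (29239/81)x^2 + (35036/243)x + 19408/729

g(x) = (9/4)x^8 + 24x^7 + 112x^6 + (896/3)x^5 + (4480/9)x^4 + (57533/108)x^3 + (29239/81)x^2 + (35036/243)x + 19408/729


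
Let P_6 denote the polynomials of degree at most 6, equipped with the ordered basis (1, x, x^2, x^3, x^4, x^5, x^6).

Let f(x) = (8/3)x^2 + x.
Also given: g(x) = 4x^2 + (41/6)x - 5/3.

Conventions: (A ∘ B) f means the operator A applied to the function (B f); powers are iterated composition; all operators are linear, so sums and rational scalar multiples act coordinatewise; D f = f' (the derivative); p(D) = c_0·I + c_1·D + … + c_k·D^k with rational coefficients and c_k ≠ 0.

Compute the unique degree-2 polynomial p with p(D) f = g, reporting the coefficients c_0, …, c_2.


D^0 f = (8/3)x^2 + x
D^1 f = (16/3)x + 1
D^2 f = 16/3
matching coefficients of g against c_0 f + c_1 Df + … from the top degree down determines the c_i
solution: c_0 = 3/2, c_1 = 1, c_2 = -1/2

p(D) = (3/2)·I + D − (1/2)·D^2, i.e. c_0 = 3/2, c_1 = 1, c_2 = -1/2


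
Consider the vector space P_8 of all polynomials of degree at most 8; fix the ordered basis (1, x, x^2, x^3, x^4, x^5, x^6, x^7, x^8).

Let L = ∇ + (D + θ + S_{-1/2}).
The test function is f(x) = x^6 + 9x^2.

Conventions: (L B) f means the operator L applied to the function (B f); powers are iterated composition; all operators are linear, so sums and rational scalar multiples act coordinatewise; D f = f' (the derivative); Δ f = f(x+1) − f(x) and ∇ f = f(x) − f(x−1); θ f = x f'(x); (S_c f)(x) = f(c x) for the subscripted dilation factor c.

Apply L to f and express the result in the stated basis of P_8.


the image equals g(x) = (385/64)x^6 + 12x^5 - 15x^4 + 20x^3 + (21/4)x^2 + 42x - 10

∇ f = 6x^5 - 15x^4 + 20x^3 - 15x^2 + 24x - 10
D f = 6x^5 + 18x
θ f = 6x^6 + 18x^2
S_{-1/2} f = (1/64)x^6 + (9/4)x^2
(D + θ + S_{-1/2}) f = (385/64)x^6 + 6x^5 + (81/4)x^2 + 18x
(∇ + (D + θ + S_{-1/2})) f = (385/64)x^6 + 12x^5 - 15x^4 + 20x^3 + (21/4)x^2 + 42x - 10


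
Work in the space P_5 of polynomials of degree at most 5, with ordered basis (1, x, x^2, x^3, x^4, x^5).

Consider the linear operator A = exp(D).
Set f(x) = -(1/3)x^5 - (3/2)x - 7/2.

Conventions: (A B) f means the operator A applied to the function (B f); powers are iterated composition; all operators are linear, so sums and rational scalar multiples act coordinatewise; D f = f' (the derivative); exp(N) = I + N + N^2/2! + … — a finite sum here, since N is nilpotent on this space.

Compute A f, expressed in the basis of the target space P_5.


order-1 term: -(5/3)x^4 - 3/2
order-2 term: -(10/3)x^3
order-3 term: -(10/3)x^2
order-4 term: -(5/3)x
order-5 term: -1/3
the series for exp(D) f terminates at order 5
exp(D) f = -(1/3)x^5 - (5/3)x^4 - (10/3)x^3 - (10/3)x^2 - (19/6)x - 16/3

the result is g(x) = -(1/3)x^5 - (5/3)x^4 - (10/3)x^3 - (10/3)x^2 - (19/6)x - 16/3


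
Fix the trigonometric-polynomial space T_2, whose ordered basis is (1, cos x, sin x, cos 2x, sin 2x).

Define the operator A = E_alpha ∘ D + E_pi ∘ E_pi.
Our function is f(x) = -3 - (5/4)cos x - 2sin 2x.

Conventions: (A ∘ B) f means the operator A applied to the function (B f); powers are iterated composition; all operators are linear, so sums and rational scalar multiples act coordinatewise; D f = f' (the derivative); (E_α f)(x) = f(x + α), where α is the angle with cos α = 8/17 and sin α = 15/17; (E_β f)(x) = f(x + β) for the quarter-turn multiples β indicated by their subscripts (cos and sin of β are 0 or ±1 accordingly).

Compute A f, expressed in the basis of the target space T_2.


D f = (5/4)sin x - 4cos 2x
E_alpha D f = (75/68)cos x + (10/17)sin x + (644/289)cos 2x + (960/289)sin 2x
E_pi f = -3 + (5/4)cos x - 2sin 2x
E_pi E_pi f = -3 - (5/4)cos x - 2sin 2x
(E_alpha ∘ D + E_pi ∘ E_pi) f = -3 - (5/34)cos x + (10/17)sin x + (644/289)cos 2x + (382/289)sin 2x

the image equals g(x) = -3 - (5/34)cos x + (10/17)sin x + (644/289)cos 2x + (382/289)sin 2x


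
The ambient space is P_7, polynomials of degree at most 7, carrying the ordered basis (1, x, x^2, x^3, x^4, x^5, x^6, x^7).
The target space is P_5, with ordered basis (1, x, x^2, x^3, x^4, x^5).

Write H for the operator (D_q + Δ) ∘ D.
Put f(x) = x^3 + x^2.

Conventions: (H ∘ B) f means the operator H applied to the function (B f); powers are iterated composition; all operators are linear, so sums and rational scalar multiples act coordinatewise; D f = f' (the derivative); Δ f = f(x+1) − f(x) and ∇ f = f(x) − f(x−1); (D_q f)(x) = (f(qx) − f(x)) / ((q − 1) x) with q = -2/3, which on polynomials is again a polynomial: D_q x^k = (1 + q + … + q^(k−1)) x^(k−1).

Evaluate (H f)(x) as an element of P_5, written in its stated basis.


D f = 3x^2 + 2x
D_q D f = x + 2
Δ D f = 6x + 5
(D_q + Δ) D f = 7x + 7

the image equals g(x) = 7x + 7
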